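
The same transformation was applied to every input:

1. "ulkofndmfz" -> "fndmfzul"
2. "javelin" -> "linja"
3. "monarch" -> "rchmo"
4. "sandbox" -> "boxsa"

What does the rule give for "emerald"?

What's happening: move the first 2 characters to the end (rotate left by 2), then delete the first 2 characters.
"emerald" → "aldem".

aldem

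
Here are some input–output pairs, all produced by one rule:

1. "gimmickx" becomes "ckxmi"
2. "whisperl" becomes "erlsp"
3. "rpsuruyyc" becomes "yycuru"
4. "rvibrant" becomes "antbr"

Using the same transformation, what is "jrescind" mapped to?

indsc

The transformation: delete the first 3 characters, then move the last 3 characters to the front (rotate right by 3).
"jrescind" → "scind" → "indsc".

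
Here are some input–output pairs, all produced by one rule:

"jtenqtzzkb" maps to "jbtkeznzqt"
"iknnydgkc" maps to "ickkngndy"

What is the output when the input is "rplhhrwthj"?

The rule is to take characters alternately from the front and the back (1st, last, 2nd, 2nd-last, ...).
Doing the same to "rplhhrwthj": "rjphlthwhr".

rjphlthwhr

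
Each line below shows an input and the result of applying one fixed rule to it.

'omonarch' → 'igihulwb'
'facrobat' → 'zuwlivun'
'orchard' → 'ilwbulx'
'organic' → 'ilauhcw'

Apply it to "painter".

juchnyl

Looking at the pairs, the operation is to shift every letter 6 places backward in the alphabet (wrapping around).
Doing the same to "painter": "juchnyl".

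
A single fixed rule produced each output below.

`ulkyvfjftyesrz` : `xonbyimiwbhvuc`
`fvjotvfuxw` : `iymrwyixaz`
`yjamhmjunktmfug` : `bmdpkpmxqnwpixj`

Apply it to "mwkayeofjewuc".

In each case the input is transformed by: shift every letter 3 places forward in the alphabet (wrapping around).
On "mwkayeofjewuc" that produces "pzndbhrimhzxf".

pzndbhrimhzxf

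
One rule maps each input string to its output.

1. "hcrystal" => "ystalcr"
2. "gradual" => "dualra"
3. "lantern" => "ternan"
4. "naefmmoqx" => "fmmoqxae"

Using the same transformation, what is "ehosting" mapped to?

stingho

The rule is to delete the first character, then move the first 2 characters to the end (rotate left by 2).
On "ehosting": the first step gives "hosting", and the second then gives "stingho".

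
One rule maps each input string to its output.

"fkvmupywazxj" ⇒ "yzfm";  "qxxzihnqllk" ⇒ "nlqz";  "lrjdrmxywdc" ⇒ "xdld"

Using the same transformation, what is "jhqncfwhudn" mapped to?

wdjn

In each case the input is transformed by: keep one character in every 3, starting at position 1 (positions 1st, 4th, 7th, ...), then move the first 2 characters to the end (rotate left by 2).
Applying both steps to "jhqncfwhudn": "jnwd", then "wdjn".
(Check on "fkvmupywazxj": → "fmyz" → "yzfm" ✓)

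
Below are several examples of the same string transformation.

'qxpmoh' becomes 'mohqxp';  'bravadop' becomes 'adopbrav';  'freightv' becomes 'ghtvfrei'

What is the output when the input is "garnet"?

Looking at the pairs, the operation is to swap the front and back halves of the string.
"garnet" → "netgar".

netgar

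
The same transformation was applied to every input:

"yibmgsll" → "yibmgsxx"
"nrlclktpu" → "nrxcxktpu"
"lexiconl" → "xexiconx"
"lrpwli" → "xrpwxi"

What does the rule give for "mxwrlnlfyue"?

mxwrxnxfyue

Looking at the pairs, the operation is to replace every "l" with "x".
For "mxwrlnlfyue" the result is "mxwrxnxfyue".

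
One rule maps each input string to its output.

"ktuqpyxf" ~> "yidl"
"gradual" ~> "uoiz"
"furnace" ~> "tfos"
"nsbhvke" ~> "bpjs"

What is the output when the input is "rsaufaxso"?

The rule is to shift every letter 12 places backward in the alphabet (wrapping around), then keep every other character starting from the first (positions 1st, 3rd, 5th, ...).
Working it through for "rsaufaxso": intermediate "fgoitolgc", final "fotlc".

fotlc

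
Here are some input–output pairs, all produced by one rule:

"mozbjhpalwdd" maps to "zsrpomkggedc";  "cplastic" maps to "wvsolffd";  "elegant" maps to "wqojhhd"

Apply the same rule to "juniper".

In each case the input is transformed by: shift every letter 3 places forward in the alphabet (wrapping around), then sort the characters into reverse alphabetical order.
"juniper" → "xusqmlh".

xusqmlh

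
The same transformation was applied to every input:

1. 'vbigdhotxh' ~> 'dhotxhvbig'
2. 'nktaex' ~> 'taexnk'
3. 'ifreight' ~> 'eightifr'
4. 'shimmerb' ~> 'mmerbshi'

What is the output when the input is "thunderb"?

nderbthu

Each output is the input with this applied: move the last character to the front, then swap the front and back halves of the string.
"thunderb" → "bthunder" → "nderbthu".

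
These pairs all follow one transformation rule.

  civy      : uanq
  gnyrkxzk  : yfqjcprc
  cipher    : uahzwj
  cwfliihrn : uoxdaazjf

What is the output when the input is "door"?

The rule is to shift every letter 8 places backward in the alphabet (wrapping around).
So "door" becomes "vggj".

vggj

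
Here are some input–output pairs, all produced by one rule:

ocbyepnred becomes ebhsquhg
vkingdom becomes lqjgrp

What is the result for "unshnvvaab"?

The pattern: shift every letter 3 places forward in the alphabet (wrapping around), then delete the first 2 characters.
Doing the same to "unshnvvaab": "vkqyydde".

vkqyydde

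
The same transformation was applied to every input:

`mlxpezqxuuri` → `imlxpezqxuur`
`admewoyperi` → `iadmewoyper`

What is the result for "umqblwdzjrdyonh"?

In each case the input is transformed by: move the last character to the front.
For "umqblwdzjrdyonh" the result is "humqblwdzjrdyon".

humqblwdzjrdyon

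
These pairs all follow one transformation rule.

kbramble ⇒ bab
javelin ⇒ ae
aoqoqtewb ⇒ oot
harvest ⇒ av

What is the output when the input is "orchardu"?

Each output is the input with this applied: delete the last 2 characters, then keep every other character starting from the second (positions 2nd, 4th, 6th, ...).
Starting from "orchardu": after the first operation, "orchar"; after the second, "rhr".

rhr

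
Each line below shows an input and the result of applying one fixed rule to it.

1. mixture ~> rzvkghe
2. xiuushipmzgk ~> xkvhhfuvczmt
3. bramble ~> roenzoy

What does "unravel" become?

The pattern: move the last character to the front, then shift every letter 13 places forward in the alphabet (wrapping around) — i.e. ROT13.
For "unravel", step one produces "lunrave"; step two turns that into "yhaenir".

yhaenir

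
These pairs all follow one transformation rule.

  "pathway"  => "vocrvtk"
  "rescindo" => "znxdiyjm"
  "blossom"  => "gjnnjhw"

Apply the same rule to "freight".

mzdbcoa

Rule — move the first character to the end, then shift every letter 5 places backward in the alphabet (wrapping around).
Starting from "freight": after the first operation, "reightf"; after the second, "mzdbcoa".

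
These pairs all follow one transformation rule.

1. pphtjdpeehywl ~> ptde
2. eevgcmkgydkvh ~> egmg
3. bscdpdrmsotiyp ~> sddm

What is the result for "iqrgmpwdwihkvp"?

qgpd

Looking at the pairs, the operation is to keep every other character starting from the second (positions 2nd, 4th, 6th, ...), then keep only the first 4 characters.
"iqrgmpwdwihkvp" → "qgpdikp" → "qgpd".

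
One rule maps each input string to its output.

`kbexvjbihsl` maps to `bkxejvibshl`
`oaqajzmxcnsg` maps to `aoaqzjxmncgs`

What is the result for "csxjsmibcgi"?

scjxmsbigci

The rule is to swap each adjacent pair of characters (1↔2, 3↔4, ...).
"csxjsmibcgi" → "scjxmsbigci".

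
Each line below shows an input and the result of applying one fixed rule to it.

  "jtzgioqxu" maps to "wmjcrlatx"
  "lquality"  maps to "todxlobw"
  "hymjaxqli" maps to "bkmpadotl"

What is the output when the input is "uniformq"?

The rule is to swap each adjacent pair of characters (1↔2, 3↔4, ...), then shift every letter 3 places forward in the alphabet (wrapping around).
Starting from "uniformq": after the first operation, "nufiroqm"; after the second, "qxilurtp".
(Check on "lquality": → "qlauilyt" → "todxlobw" ✓)

qxilurtp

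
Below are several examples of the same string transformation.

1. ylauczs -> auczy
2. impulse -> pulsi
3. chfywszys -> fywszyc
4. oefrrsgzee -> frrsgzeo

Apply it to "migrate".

The pattern: swap the first and last characters, then delete the first 2 characters.
For "migrate", step one produces "eigratm"; step two turns that into "gratm".

gratm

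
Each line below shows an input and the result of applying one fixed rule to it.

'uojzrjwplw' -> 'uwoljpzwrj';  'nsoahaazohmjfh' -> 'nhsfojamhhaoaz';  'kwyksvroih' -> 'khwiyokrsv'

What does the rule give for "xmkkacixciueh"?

xhmekukiaccxi

The pattern: take characters alternately from the front and the back (1st, last, 2nd, 2nd-last, ...).
For "xmkkacixciueh" the result is "xhmekukiaccxi".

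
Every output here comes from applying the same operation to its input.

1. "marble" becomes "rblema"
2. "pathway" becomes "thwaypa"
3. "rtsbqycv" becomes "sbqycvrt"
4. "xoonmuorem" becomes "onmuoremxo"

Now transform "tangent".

What's happening: move the first 2 characters to the end (rotate left by 2).
Doing the same to "tangent": "ngentta".

ngentta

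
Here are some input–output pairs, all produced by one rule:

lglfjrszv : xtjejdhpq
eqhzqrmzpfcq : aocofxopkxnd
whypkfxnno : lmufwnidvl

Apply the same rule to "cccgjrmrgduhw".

In each case the input is transformed by: move the last 2 characters to the front (rotate right by 2), then shift every letter 2 places backward in the alphabet (wrapping around).
Working it through for "cccgjrmrgduhw": intermediate "hwcccgjrmrgdu", final "fuaaaehpkpebs".
(Check on "lglfjrszv": → "zvlglfjrs" → "xtjejdhpq" ✓)

fuaaaehpkpebs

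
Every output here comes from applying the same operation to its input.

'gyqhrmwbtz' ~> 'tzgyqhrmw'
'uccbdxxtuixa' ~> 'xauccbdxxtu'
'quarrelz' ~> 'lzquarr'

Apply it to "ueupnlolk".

lkueupnl

Each output is the input with this applied: move the last 3 characters to the front (rotate right by 3), then delete the first character.
Working it through for "ueupnlolk": intermediate "olkueupnl", final "lkueupnl".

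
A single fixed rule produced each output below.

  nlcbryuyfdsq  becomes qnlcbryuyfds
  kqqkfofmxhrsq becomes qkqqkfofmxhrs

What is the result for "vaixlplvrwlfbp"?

pvaixlplvrwlfb

Looking at the pairs, the operation is to move the last character to the front.
For "vaixlplvrwlfbp" the result is "pvaixlplvrwlfb".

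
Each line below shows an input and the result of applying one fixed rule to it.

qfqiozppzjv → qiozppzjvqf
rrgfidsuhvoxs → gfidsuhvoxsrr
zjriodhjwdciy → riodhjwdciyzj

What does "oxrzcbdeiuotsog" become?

rzcbdeiuotsogox

Each output is the input with this applied: move the first 2 characters to the end (rotate left by 2).
For "oxrzcbdeiuotsog" the result is "rzcbdeiuotsogox".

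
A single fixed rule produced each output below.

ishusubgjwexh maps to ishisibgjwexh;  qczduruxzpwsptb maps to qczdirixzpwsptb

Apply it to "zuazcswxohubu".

ziazcswxohibi

The transformation: replace every "u" with "i".
On "zuazcswxohubu" that produces "ziazcswxohibi".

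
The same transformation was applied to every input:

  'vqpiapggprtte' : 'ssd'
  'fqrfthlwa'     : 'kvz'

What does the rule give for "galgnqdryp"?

qxo

The rule is to shift every letter 1 place backward in the alphabet (wrapping around), then keep only the last 3 characters.
"galgnqdryp" → "fzkfmpcqxo" → "qxo".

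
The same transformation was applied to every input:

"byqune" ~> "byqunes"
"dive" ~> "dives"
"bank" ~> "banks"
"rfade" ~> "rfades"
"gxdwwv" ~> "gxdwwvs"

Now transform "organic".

Each output is the input with this applied: append "s".
Applying that to "organic" gives "organics".

organics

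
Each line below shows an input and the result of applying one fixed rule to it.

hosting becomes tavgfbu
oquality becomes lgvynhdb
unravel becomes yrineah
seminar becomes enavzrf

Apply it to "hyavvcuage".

The rule is to reverse the string, then shift every letter 13 places forward in the alphabet (wrapping around) — i.e. ROT13.
For "hyavvcuage" the result is "rtnhpiinlu".

rtnhpiinlu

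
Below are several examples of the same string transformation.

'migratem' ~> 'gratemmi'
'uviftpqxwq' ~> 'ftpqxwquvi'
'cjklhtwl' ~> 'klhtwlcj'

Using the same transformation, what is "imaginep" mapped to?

aginepim

In each case the input is transformed by: swap the front and back halves of the string, then move the last 2 characters to the front (rotate right by 2).
For "imaginep" the result is "aginepim".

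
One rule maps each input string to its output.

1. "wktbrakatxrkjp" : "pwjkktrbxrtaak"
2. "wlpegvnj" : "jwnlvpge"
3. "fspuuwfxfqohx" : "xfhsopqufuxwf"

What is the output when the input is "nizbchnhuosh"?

hnsiozubhcnh

The pattern: reverse the string, then take characters alternately from the front and the back (1st, last, 2nd, 2nd-last, ...).
Working it through for "nizbchnhuosh": intermediate "hsouhnhcbzin", final "hnsiozubhcnh".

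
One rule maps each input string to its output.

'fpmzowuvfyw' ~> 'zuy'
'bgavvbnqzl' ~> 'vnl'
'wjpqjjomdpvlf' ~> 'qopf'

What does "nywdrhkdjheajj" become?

dkhj

What's happening: delete the first 3 characters, then keep one character in every 3, starting at position 1 (positions 1st, 4th, 7th, ...).
For "nywdrhkdjheajj", step one produces "drhkdjheajj"; step two turns that into "dkhj".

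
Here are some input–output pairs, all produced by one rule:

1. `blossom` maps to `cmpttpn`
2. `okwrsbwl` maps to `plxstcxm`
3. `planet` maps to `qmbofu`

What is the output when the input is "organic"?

pshbojd

The transformation: shift every letter 1 place forward in the alphabet (wrapping around).
Doing the same to "organic": "pshbojd".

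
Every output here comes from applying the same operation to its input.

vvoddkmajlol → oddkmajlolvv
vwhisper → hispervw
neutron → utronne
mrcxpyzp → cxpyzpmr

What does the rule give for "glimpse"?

Each output is the input with this applied: move the first 2 characters to the end (rotate left by 2).
Doing the same to "glimpse": "impsegl".

impsegl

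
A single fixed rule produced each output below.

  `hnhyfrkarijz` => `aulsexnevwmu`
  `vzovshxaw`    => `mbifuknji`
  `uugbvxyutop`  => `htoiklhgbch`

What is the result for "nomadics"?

The pattern: move the first character to the end, then shift every letter 13 places forward in the alphabet (wrapping around) — i.e. ROT13.
Working it through for "nomadics": intermediate "omadicsn", final "bznqvpfa".
(Check on "vzovshxaw": → "zovshxawv" → "mbifuknji" ✓)

bznqvpfa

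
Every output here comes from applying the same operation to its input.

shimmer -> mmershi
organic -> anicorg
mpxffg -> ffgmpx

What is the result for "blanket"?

nketbla

The rule is to move the first 3 characters to the end (rotate left by 3).
On "blanket" that produces "nketbla".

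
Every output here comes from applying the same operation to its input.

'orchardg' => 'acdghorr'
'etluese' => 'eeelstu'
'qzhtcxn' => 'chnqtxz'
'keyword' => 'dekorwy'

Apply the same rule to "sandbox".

abdnosx

Each output is the input with this applied: sort the characters into alphabetical order.
On "sandbox" that produces "abdnosx".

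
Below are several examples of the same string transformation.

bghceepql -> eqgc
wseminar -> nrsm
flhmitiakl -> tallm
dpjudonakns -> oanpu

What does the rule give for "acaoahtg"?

The pattern: keep every other character starting from the second (positions 2nd, 4th, 6th, ...), then move the first 2 characters to the end (rotate left by 2).
On "acaoahtg" that produces "hgco".

hgco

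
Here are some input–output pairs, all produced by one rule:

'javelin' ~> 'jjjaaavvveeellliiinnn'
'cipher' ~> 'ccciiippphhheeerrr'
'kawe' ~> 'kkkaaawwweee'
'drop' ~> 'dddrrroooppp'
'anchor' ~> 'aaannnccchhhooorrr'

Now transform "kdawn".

Looking at the pairs, the operation is to repeat every character 3 times.
"kdawn" → "kkkdddaaawwwnnn".

kkkdddaaawwwnnn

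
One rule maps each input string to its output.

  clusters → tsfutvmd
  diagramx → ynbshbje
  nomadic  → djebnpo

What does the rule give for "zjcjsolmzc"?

The pattern: reverse the string, then shift every letter 1 place forward in the alphabet (wrapping around).
On "zjcjsolmzc": the first step gives "czmlosjcjz", and the second then gives "danmptkdka".

danmptkdka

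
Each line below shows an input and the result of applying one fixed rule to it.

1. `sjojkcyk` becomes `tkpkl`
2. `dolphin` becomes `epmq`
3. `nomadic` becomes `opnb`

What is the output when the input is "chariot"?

dibs

The transformation: delete the last 3 characters, then shift every letter 1 place forward in the alphabet (wrapping around).
On "chariot": the first step gives "char", and the second then gives "dibs".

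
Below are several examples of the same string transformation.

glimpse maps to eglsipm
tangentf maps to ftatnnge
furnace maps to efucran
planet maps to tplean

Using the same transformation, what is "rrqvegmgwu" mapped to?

The rule is to swap the first and last characters, then take characters alternately from the front and the back (1st, last, 2nd, 2nd-last, ...).
So "rrqvegmgwu" becomes "urrwqgvmeg".

urrwqgvmeg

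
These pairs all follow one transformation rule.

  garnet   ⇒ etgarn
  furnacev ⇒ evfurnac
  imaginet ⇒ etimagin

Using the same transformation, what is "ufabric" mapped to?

icufabr

Rule — move the last 2 characters to the front (rotate right by 2).
So "ufabric" becomes "icufabr".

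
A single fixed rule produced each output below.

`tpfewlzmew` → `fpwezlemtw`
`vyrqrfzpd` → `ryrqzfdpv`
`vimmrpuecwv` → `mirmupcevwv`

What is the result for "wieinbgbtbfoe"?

einigbtbfbeow

In each case the input is transformed by: move the first character to the end, then swap each adjacent pair of characters (1↔2, 3↔4, ...).
Working it through for "wieinbgbtbfoe": intermediate "ieinbgbtbfoew", final "einigbtbfbeow".
(Check on "tpfewlzmew": → "pfewlzmewt" → "fpwezlemtw" ✓)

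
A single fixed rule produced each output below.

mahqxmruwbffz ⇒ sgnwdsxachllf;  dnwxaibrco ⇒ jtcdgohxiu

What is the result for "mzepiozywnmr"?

sfkvoufectsx

The rule is to shift every letter 6 places forward in the alphabet (wrapping around).
Applying that to "mzepiozywnmr" gives "sfkvoufectsx".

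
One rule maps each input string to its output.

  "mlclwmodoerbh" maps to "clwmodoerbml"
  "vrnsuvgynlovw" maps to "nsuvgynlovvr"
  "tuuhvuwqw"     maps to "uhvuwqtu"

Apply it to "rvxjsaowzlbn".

xjsaowzlbrv

The transformation: delete the last character, then move the first 2 characters to the end (rotate left by 2).
"rvxjsaowzlbn" → "rvxjsaowzlb" → "xjsaowzlbrv".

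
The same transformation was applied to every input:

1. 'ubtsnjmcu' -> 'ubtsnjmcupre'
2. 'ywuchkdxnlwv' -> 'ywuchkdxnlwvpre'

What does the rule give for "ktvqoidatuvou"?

The rule is to append "pre".
Applying that to "ktvqoidatuvou" gives "ktvqoidatuvoupre".

ktvqoidatuvoupre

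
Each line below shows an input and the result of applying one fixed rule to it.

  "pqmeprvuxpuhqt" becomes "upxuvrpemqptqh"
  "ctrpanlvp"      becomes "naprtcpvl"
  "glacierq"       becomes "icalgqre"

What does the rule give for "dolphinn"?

hplodnni

Rule — move the last 3 characters to the front (rotate right by 3), then reverse the string.
Starting from "dolphinn": after the first operation, "inndolph"; after the second, "hplodnni".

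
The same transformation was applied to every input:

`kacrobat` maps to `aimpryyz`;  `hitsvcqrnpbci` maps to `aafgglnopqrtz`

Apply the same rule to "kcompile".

acgijkmn

In each case the input is transformed by: shift every letter 2 places backward in the alphabet (wrapping around), then sort the characters into alphabetical order.
On "kcompile": the first step gives "iamkngjc", and the second then gives "acgijkmn".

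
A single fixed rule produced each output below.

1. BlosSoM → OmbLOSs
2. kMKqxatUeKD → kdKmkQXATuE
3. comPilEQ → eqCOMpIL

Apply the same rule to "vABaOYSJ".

What's happening: flip the case of every letter, then move the last 2 characters to the front (rotate right by 2).
Applying both steps to "vABaOYSJ": "VabAoysj", then "sjVabAoy".

sjVabAoy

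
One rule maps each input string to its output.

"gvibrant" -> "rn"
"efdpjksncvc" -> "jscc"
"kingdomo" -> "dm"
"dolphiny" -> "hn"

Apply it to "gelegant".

gn

The pattern: delete the first 3 characters, then keep every other character starting from the second (positions 2nd, 4th, 6th, ...).
For "gelegant", step one produces "egant"; step two turns that into "gn".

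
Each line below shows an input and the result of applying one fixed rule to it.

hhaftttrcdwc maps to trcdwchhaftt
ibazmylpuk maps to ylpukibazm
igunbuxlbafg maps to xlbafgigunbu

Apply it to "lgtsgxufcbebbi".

The pattern: swap the front and back halves of the string.
Doing the same to "lgtsgxufcbebbi": "fcbebbilgtsgxu".

fcbebbilgtsgxu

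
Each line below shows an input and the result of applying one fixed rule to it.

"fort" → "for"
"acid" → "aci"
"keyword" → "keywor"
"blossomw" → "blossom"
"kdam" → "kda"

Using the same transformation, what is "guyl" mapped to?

Rule — delete the last character.
So "guyl" becomes "guy".

guy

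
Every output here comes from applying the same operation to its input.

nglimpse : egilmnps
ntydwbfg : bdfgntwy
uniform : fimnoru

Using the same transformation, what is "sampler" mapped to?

aelmprs

The rule is to sort the characters into alphabetical order.
Applying that to "sampler" gives "aelmprs".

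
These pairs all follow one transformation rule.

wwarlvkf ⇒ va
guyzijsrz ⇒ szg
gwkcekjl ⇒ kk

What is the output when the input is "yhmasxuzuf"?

zsh

What's happening: reverse the string, then keep one character in every 3, starting at position 3 (positions 3rd, 6th, 9th, ...).
Applying both steps to "yhmasxuzuf": "fuzuxsamhy", then "zsh".
(Check on "gwkcekjl": → "ljkeckwg" → "kk" ✓)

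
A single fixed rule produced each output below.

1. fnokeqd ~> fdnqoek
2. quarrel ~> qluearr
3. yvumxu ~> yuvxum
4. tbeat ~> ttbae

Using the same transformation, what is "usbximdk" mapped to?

Each output is the input with this applied: take characters alternately from the front and the back (1st, last, 2nd, 2nd-last, ...).
So "usbximdk" becomes "uksdbmxi".

uksdbmxi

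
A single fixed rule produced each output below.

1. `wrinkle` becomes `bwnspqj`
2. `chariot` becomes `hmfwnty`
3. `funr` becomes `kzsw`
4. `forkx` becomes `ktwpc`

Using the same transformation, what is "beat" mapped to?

Looking at the pairs, the operation is to shift every letter 5 places forward in the alphabet (wrapping around).
For "beat" the result is "gjfy".

gjfy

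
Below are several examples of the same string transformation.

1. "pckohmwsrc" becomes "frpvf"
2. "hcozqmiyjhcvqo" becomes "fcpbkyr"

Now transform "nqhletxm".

Rule — keep every other character starting from the second (positions 2nd, 4th, 6th, ...), then shift every letter 3 places forward in the alphabet (wrapping around).
On "nqhletxm": the first step gives "qltm", and the second then gives "towp".

towp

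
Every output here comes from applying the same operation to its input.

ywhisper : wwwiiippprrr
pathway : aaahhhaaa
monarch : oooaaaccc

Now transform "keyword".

The rule is to keep every other character starting from the second (positions 2nd, 4th, 6th, ...), then repeat every character 3 times.
Working it through for "keyword": intermediate "ewr", final "eeewwwrrr".

eeewwwrrr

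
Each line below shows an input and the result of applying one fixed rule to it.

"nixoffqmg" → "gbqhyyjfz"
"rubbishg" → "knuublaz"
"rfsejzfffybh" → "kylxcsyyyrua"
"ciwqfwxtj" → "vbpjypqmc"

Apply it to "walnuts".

Each output is the input with this applied: shift every letter 7 places backward in the alphabet (wrapping around).
On "walnuts" that produces "ptegnml".

ptegnml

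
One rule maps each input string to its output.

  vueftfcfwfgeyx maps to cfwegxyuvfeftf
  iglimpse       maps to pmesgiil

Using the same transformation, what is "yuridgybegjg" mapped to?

bygegjuyirgd

Rule — swap each adjacent pair of characters (1↔2, 3↔4, ...), then swap the front and back halves of the string.
On "yuridgybegjg" that produces "bygegjuyirgd".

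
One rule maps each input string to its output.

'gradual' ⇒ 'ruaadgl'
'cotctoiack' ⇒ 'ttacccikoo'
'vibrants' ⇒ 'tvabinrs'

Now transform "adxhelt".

txadehl

The rule is to sort the characters into alphabetical order, then move the last 2 characters to the front (rotate right by 2).
On "adxhelt": the first step gives "adehltx", and the second then gives "txadehl".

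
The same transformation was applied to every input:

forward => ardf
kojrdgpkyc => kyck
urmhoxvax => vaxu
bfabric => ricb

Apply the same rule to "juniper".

perj

Looking at the pairs, the operation is to move the first character to the end, then keep only the last 4 characters.
For "juniper", step one produces "uniperj"; step two turns that into "perj".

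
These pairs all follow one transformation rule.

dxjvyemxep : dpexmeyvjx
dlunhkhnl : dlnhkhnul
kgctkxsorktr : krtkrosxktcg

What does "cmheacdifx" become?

What's happening: reverse the string, then move the last character to the front.
Applying that to "cmheacdifx" gives "cxfidcaehm".

cxfidcaehm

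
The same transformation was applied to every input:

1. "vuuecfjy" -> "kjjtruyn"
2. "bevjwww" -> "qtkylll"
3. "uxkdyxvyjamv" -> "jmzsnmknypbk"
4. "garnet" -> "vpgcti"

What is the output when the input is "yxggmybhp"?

nmvvbnqwe

Looking at the pairs, the operation is to shift every letter 11 places backward in the alphabet (wrapping around).
So "yxggmybhp" becomes "nmvvbnqwe".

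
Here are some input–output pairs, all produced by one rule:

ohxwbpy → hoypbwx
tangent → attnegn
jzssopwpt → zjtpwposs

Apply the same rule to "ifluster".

firetsul

The rule is to reverse the string, then move the last 2 characters to the front (rotate right by 2).
Starting from "ifluster": after the first operation, "retsulfi"; after the second, "firetsul".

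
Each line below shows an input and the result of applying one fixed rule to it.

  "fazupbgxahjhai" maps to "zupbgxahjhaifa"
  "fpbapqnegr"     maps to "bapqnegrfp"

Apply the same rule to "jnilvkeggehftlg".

The transformation: move the first 2 characters to the end (rotate left by 2).
"jnilvkeggehftlg" → "ilvkeggehftlgjn".

ilvkeggehftlgjn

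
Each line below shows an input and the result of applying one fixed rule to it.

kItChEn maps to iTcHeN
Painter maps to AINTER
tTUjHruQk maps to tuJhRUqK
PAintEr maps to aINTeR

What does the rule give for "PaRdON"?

ArDon

Each output is the input with this applied: flip the case of every letter, then delete the first character.
"PaRdON" → "pArDon" → "ArDon".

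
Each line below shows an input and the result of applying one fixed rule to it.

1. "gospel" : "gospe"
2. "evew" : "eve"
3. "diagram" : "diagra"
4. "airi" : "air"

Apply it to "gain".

In each case the input is transformed by: delete the last character.
So "gain" becomes "gai".

gai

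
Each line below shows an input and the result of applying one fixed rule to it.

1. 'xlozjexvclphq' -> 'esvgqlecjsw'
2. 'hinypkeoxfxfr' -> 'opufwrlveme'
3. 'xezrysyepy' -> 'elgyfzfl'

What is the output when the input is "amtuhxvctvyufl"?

The rule is to shift every letter 7 places forward in the alphabet (wrapping around), then delete the last 2 characters.
On "amtuhxvctvyufl": the first step gives "htaboecjacfbms", and the second then gives "htaboecjacfb".

htaboecjacfb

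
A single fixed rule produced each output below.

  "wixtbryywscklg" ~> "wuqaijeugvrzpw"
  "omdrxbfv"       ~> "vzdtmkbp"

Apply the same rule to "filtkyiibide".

ggzgbcdgjriw

In each case the input is transformed by: swap the front and back halves of the string, then shift every letter 2 places backward in the alphabet (wrapping around).
Starting from "filtkyiibide": after the first operation, "iibidefiltky"; after the second, "ggzgbcdgjriw".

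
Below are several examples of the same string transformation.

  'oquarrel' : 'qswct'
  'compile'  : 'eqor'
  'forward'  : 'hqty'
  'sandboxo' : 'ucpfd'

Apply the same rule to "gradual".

Rule — shift every letter 2 places forward in the alphabet (wrapping around), then delete the last 3 characters.
Doing the same to "gradual": "itcf".

itcf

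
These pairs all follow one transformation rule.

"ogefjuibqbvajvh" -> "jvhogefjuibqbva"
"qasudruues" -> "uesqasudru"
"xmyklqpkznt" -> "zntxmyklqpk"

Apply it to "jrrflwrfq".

The rule is to move the last 3 characters to the front (rotate right by 3).
"jrrflwrfq" → "rfqjrrflw".

rfqjrrflw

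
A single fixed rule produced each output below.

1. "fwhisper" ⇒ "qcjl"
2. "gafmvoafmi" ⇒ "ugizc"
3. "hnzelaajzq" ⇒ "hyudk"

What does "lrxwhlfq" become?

Each output is the input with this applied: shift every letter 6 places backward in the alphabet (wrapping around), then keep every other character starting from the second (positions 2nd, 4th, 6th, ...).
Working it through for "lrxwhlfq": intermediate "flrqbfzk", final "lqfk".

lqfk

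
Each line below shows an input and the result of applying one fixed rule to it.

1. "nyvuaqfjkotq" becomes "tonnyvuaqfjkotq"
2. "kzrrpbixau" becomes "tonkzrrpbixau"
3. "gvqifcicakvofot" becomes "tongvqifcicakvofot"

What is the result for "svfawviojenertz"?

tonsvfawviojenertz

What's happening: prepend "ton".
So "svfawviojenertz" becomes "tonsvfawviojenertz".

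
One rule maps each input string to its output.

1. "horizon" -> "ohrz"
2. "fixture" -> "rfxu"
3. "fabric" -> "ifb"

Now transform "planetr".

tpae

Rule — move the last 2 characters to the front (rotate right by 2), then keep every other character starting from the first (positions 1st, 3rd, 5th, ...).
On "planetr": the first step gives "trplane", and the second then gives "tpae".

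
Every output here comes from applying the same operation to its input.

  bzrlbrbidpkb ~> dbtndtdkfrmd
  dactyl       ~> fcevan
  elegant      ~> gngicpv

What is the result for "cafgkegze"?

The rule is to shift every letter 2 places forward in the alphabet (wrapping around).
Doing the same to "cafgkegze": "echimgibg".

echimgibg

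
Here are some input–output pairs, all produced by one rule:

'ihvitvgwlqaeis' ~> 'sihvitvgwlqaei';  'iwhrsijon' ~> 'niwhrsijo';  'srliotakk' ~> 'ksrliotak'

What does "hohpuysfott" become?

The pattern: move the last character to the front.
On "hohpuysfott" that produces "thohpuysfot".

thohpuysfot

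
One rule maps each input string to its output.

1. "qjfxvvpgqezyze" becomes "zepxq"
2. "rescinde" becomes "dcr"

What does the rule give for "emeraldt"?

dre

Rule — reverse the string, then keep one character in every 3, starting at position 2 (positions 2nd, 5th, 8th, ...).
Starting from "emeraldt": after the first operation, "tdlareme"; after the second, "dre".
(Check on "rescinde": → "ednicser" → "dcr" ✓)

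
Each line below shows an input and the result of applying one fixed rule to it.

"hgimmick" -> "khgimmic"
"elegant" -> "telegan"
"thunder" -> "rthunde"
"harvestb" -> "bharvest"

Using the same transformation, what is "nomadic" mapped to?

Each output is the input with this applied: move the last character to the front.
"nomadic" → "cnomadi".

cnomadi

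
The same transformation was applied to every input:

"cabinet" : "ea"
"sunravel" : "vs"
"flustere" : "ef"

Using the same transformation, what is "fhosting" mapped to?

if

In each case the input is transformed by: move the first 3 characters to the end (rotate left by 3), then keep one character in every 3, starting at position 3 (positions 3rd, 6th, 9th, ...).
Applying both steps to "fhosting": "stingfho", then "if".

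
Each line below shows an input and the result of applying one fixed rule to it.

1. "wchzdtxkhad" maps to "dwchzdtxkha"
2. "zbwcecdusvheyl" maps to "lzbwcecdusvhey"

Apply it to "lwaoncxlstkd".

dlwaoncxlstk

The pattern: move the last character to the front.
Applying that to "lwaoncxlstkd" gives "dlwaoncxlstk".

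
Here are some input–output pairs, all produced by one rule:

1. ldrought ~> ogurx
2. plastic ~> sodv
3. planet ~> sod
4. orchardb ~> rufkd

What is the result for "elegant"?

hohj

The rule is to shift every letter 3 places forward in the alphabet (wrapping around), then delete the last 3 characters.
"elegant" → "hohj".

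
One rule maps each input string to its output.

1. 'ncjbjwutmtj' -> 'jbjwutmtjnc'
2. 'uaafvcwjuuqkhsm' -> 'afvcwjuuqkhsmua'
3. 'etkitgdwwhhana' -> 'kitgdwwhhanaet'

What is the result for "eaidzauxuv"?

The rule is to move the first 2 characters to the end (rotate left by 2).
Doing the same to "eaidzauxuv": "idzauxuvea".

idzauxuvea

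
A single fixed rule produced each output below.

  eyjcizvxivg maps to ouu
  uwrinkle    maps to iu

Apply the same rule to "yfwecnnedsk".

ioe

The transformation: shift every letter 12 places forward in the alphabet (wrapping around), then keep only the vowels.
For "yfwecnnedsk", step one produces "kriqozzqpew"; step two turns that into "ioe".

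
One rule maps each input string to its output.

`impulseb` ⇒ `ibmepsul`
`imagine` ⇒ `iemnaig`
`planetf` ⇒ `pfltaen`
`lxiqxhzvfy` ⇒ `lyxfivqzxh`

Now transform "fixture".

feirxut

The transformation: take characters alternately from the front and the back (1st, last, 2nd, 2nd-last, ...).
"fixture" → "feirxut".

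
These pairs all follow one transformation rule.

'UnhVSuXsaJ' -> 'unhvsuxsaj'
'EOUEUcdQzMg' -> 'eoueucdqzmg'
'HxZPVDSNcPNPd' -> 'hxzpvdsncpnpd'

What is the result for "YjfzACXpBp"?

The pattern: convert every letter to lowercase.
Applying that to "YjfzACXpBp" gives "yjfzacxpbp".

yjfzacxpbp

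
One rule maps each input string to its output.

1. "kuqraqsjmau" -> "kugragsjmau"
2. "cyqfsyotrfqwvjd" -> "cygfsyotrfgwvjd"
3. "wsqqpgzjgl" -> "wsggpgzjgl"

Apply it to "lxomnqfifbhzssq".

Each output is the input with this applied: replace every "q" with "g".
"lxomnqfifbhzssq" → "lxomngfifbhzssg".

lxomngfifbhzssg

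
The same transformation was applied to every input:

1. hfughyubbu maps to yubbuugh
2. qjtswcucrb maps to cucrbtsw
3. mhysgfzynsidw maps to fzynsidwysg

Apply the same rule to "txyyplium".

The transformation: delete the first 2 characters, then move the first 3 characters to the end (rotate left by 3).
Doing the same to "txyyplium": "liumyyp".

liumyyp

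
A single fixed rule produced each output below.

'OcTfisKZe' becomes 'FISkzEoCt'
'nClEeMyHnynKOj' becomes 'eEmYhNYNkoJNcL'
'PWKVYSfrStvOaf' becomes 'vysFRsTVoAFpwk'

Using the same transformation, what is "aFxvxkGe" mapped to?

Looking at the pairs, the operation is to flip the case of every letter, then move the first 3 characters to the end (rotate left by 3).
Working it through for "aFxvxkGe": intermediate "AfXVXKgE", final "VXKgEAfX".

VXKgEAfX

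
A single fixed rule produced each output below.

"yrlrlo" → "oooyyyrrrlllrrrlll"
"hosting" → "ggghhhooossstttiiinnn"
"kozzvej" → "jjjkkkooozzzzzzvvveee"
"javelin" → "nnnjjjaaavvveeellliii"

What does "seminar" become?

rrrssseeemmmiiinnnaaa

What's happening: repeat every character 3 times, then move the last 3 characters to the front (rotate right by 3).
Working it through for "seminar": intermediate "ssseeemmmiiinnnaaarrr", final "rrrssseeemmmiiinnnaaa".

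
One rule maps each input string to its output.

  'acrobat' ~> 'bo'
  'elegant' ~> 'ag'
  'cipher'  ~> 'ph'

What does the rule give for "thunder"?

dn

Looking at the pairs, the operation is to take characters alternately from the front and the back (1st, last, 2nd, 2nd-last, ...), then keep only the last 2 characters.
Working it through for "thunder": intermediate "trheudn", final "dn".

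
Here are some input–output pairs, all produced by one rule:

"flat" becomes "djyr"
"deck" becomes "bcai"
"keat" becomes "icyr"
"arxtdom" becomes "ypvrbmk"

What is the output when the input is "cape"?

aync

In each case the input is transformed by: shift every letter 2 places backward in the alphabet (wrapping around).
So "cape" becomes "aync".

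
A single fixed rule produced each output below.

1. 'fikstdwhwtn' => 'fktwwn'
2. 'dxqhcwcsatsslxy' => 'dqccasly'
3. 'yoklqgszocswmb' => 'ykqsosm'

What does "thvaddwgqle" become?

Each output is the input with this applied: keep every other character starting from the first (positions 1st, 3rd, 5th, ...).
So "thvaddwgqle" becomes "tvdwqe".

tvdwqe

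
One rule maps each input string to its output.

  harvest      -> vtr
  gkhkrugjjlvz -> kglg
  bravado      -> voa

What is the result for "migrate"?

reg

Rule — move the first 3 characters to the end (rotate left by 3), then keep one character in every 3, starting at position 1 (positions 1st, 4th, 7th, ...).
Starting from "migrate": after the first operation, "ratemig"; after the second, "reg".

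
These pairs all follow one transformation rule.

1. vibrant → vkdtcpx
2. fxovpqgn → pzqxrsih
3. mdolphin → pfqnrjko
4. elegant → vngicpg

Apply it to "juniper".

The transformation: swap the first and last characters, then shift every letter 2 places forward in the alphabet (wrapping around).
Working it through for "juniper": intermediate "runipej", final "twpkrgl".

twpkrgl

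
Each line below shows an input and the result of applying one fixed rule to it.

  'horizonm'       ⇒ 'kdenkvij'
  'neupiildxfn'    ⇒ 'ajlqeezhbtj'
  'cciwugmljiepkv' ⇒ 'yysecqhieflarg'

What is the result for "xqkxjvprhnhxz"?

mttgrfnljdtdv

The rule is to swap each adjacent pair of characters (1↔2, 3↔4, ...), then shift every letter 4 places backward in the alphabet (wrapping around).
Applying both steps to "xqkxjvprhnhxz": "qxxkvjrpnhxhz", then "mttgrfnljdtdv".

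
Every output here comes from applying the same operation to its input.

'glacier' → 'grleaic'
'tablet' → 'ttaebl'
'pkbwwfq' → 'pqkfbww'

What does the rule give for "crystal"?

clrayts

The transformation: take characters alternately from the front and the back (1st, last, 2nd, 2nd-last, ...).
Applying that to "crystal" gives "clrayts".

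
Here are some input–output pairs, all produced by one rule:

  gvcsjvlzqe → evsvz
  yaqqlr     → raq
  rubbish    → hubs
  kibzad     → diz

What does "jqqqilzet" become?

tqqle

What's happening: move the last character to the front, then keep every other character starting from the first (positions 1st, 3rd, 5th, ...).
Applying both steps to "jqqqilzet": "tjqqqilze", then "tqqle".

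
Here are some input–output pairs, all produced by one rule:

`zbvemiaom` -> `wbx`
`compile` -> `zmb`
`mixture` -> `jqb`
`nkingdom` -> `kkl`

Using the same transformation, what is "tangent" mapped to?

qdq

Rule — keep one character in every 3, starting at position 1 (positions 1st, 4th, 7th, ...), then shift every letter 3 places backward in the alphabet (wrapping around).
Starting from "tangent": after the first operation, "tgt"; after the second, "qdq".
(Check on "mixture": → "mte" → "jqb" ✓)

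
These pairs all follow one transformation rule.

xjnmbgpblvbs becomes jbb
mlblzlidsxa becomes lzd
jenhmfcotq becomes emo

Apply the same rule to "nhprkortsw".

hkt

Rule — delete the last 2 characters, then keep one character in every 3, starting at position 2 (positions 2nd, 5th, 8th, ...).
On "nhprkortsw" that produces "hkt".
(Check on "xjnmbgpblvbs": → "xjnmbgpblv" → "jbb" ✓)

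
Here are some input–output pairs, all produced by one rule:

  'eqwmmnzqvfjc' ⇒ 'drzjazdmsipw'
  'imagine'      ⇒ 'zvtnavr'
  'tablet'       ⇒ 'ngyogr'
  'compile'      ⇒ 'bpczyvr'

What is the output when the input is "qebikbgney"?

The pattern: swap each adjacent pair of characters (1↔2, 3↔4, ...), then shift every letter 13 places forward in the alphabet (wrapping around) — i.e. ROT13.
Starting from "qebikbgney": after the first operation, "eqibbkngye"; after the second, "rdvooxatlr".

rdvooxatlr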